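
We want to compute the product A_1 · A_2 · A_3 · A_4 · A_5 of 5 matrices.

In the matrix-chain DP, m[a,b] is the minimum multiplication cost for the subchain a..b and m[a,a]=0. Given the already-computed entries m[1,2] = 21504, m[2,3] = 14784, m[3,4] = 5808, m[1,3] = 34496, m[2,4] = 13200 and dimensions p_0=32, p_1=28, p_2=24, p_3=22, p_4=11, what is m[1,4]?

23056

m[1,4] = min over k∈[1,3] of m[1,k]+m[k+1,4]+p_{0}·p_k·p_{4}.
k=1: 0 + 13200 + 32·28·11 = 23056; k=2: 21504 + 5808 + 32·24·11 = 35760; k=3: 34496 + 0 + 32·22·11 = 42240.
Minimum: 23056 at k=1.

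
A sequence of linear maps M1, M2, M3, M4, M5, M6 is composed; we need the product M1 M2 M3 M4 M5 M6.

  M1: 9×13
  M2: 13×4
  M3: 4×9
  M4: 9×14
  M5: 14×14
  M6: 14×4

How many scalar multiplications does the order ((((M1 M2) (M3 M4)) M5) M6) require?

(M1 M2): 9×13 by 13×4 → 9×4, cost 9·13·4 = 468
(M3 M4): 4×9 by 9×14 → 4×14, cost 4·9·14 = 504
((M1 M2) (M3 M4)): 9×4 by 4×14 → 9×14, cost 9·4·14 = 504; cumulative 1476
(((M1 M2) (M3 M4)) M5): 9×14 by 14×14 → 9×14, cost 9·14·14 = 1764; cumulative 3240
((((M1 M2) (M3 M4)) M5) M6): 9×14 by 14×4 → 9×4, cost 9·14·4 = 504; cumulative 3744
Total: 3744 scalar multiplications.

3744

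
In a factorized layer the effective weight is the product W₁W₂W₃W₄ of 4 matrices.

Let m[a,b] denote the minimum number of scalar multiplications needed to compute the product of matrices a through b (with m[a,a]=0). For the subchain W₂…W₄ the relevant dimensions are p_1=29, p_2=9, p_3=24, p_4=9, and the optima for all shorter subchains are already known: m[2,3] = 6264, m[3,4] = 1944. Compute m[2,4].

4293

m[2,4] = min over k∈[2,3] of m[2,k]+m[k+1,4]+p_{1}·p_k·p_{4}.
k=2: 0 + 1944 + 29·9·9 = 4293; k=3: 6264 + 0 + 29·24·9 = 12528.
Minimum: 4293 at k=2.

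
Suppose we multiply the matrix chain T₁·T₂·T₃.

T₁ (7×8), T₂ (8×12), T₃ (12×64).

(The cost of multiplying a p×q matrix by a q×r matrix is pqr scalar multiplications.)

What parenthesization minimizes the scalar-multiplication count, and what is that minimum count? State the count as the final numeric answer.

6048

(T₁·(T₂·T₃)): cost 9728.
((T₁·T₂)·T₃): cost 6048.
Optimal: ((T₁·T₂)·T₃) with cost 6048.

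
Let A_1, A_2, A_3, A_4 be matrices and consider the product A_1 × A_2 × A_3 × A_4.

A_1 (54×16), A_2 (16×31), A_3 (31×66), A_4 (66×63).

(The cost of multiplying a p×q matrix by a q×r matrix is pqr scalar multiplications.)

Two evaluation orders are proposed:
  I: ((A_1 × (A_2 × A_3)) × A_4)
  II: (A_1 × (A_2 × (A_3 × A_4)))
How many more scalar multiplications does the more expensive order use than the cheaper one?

99714

Order I = ((A_1 × (A_2 × A_3)) × A_4): (A_2 × A_3): 16×31 by 31×66 → 16×66, cost 16·31·66 = 32736; (A_1 × (A_2 × A_3)): 54×16 by 16×66 → 54×66, cost 54·16·66 = 57024; cumulative 89760; ((A_1 × (A_2 × A_3)) × A_4): 54×66 by 66×63 → 54×63, cost 54·66·63 = 224532; cumulative 314292. Total 314292.
Order II = (A_1 × (A_2 × (A_3 × A_4))): (A_3 × A_4): 31×66 by 66×63 → 31×63, cost 31·66·63 = 128898; (A_2 × (A_3 × A_4)): 16×31 by 31×63 → 16×63, cost 16·31·63 = 31248; cumulative 160146; (A_1 × (A_2 × (A_3 × A_4))): 54×16 by 16×63 → 54×63, cost 54·16·63 = 54432; cumulative 214578. Total 214578.
Difference: |314292 − 214578| = 99714.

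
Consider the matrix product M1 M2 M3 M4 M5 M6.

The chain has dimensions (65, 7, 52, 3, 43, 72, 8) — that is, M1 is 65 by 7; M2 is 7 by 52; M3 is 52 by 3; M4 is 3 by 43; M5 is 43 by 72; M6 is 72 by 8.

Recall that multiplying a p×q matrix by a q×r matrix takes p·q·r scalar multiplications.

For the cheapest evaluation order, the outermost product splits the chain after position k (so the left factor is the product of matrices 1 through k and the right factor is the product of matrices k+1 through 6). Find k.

3

Adjacent pairs: M1M2 = 65·7·52 = 23660; M2M3 = 7·52·3 = 1092; M3M4 = 52·3·43 = 6708; M4M5 = 3·43·72 = 9288; M5M6 = 43·72·8 = 24768.
Length 3: M1..M3: k=1: 0+1092+65·7·3=2457; k=2: 23660+0+65·52·3=33800 → min 2457 | M2..M4: k=2: 0+6708+7·52·43=22360; k=3: 1092+0+7·3·43=1995 → min 1995 | M3..M5: k=3: 0+9288+52·3·72=20520; k=4: 6708+0+52·43·72=167700 → min 20520 | M4..M6: k=4: 0+24768+3·43·8=25800; k=5: 9288+0+3·72·8=11016 → min 11016.
Length 4: M1..M4: k=1: 0+1995+65·7·43=21560; k=2: 23660+6708+65·52·43=175708; k=3: 2457+0+65·3·43=10842 → min 10842 | M2..M5: k=2: 0+20520+7·52·72=46728; k=3: 1092+9288+7·3·72=11892; k=4: 1995+0+7·43·72=23667 → min 11892 | M3..M6: k=3: 0+11016+52·3·8=12264; k=4: 6708+24768+52·43·8=49364; k=5: 20520+0+52·72·8=50472 → min 12264.
Length 5: M1..M5: k=1: 0+11892+65·7·72=44652; k=2: 23660+20520+65·52·72=287540; k=3: 2457+9288+65·3·72=25785; k=4: 10842+0+65·43·72=212082 → min 25785 | M2..M6: k=2: 0+12264+7·52·8=15176; k=3: 1092+11016+7·3·8=12276; k=4: 1995+24768+7·43·8=29171; k=5: 11892+0+7·72·8=15924 → min 12276.
Top-level splits: k=1: (M1..M1)·(M2..M6) → 0+12276+65·7·8 = 15916; k=2: (M1..M2)·(M3..M6) → 23660+12264+65·52·8 = 62964; k=3: (M1..M3)·(M4..M6) → 2457+11016+65·3·8 = 15033; k=4: (M1..M4)·(M5..M6) → 10842+24768+65·43·8 = 57970; k=5: (M1..M5)·(M6..M6) → 25785+0+65·72·8 = 63225.
Best split is after M3, i.e. k = 3.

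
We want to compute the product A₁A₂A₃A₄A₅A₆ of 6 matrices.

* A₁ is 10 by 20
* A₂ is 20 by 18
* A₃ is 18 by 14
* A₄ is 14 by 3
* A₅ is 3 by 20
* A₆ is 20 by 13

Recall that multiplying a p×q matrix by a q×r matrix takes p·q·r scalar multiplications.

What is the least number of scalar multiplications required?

Adjacent pairs: A₁A₂ = 10·20·18 = 3600; A₂A₃ = 20·18·14 = 5040; A₃A₄ = 18·14·3 = 756; A₄A₅ = 14·3·20 = 840; A₅A₆ = 3·20·13 = 780.
Length 3: A₁..A₃: k=1: 0+5040+10·20·14=7840; k=2: 3600+0+10·18·14=6120 → min 6120 | A₂..A₄: k=2: 0+756+20·18·3=1836; k=3: 5040+0+20·14·3=5880 → min 1836 | A₃..A₅: k=3: 0+840+18·14·20=5880; k=4: 756+0+18·3·20=1836 → min 1836 | A₄..A₆: k=4: 0+780+14·3·13=1326; k=5: 840+0+14·20·13=4480 → min 1326.
Length 4: A₁..A₄: k=1: 0+1836+10·20·3=2436; k=2: 3600+756+10·18·3=4896; k=3: 6120+0+10·14·3=6540 → min 2436 | A₂..A₅: k=2: 0+1836+20·18·20=9036; k=3: 5040+840+20·14·20=11480; k=4: 1836+0+20·3·20=3036 → min 3036 | A₃..A₆: k=3: 0+1326+18·14·13=4602; k=4: 756+780+18·3·13=2238; k=5: 1836+0+18·20·13=6516 → min 2238.
Length 5: A₁..A₅: k=1: 0+3036+10·20·20=7036; k=2: 3600+1836+10·18·20=9036; k=3: 6120+840+10·14·20=9760; k=4: 2436+0+10·3·20=3036 → min 3036 | A₂..A₆: k=2: 0+2238+20·18·13=6918; k=3: 5040+1326+20·14·13=10006; k=4: 1836+780+20·3·13=3396; k=5: 3036+0+20·20·13=8236 → min 3396.
Length 6: A₁..A₆: k=1: 0+3396+10·20·13=5996; k=2: 3600+2238+10·18·13=8178; k=3: 6120+1326+10·14·13=9266; k=4: 2436+780+10·3·13=3606; k=5: 3036+0+10·20·13=5636 → min 3606.
Optimal order: ((A₁(A₂(A₃A₄)))(A₅A₆)) with cost 3606.

3606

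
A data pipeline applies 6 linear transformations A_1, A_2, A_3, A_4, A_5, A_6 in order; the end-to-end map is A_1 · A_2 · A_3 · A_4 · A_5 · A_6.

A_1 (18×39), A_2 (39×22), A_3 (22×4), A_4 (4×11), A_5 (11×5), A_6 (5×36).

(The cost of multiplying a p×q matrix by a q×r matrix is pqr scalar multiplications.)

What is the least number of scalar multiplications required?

Adjacent pairs: A_1A_2 = 18·39·22 = 15444; A_2A_3 = 39·22·4 = 3432; A_3A_4 = 22·4·11 = 968; A_4A_5 = 4·11·5 = 220; A_5A_6 = 11·5·36 = 1980.
Length 3: A_1..A_3: k=1: 0+3432+18·39·4=6240; k=2: 15444+0+18·22·4=17028 → min 6240 | A_2..A_4: k=2: 0+968+39·22·11=10406; k=3: 3432+0+39·4·11=5148 → min 5148 | A_3..A_5: k=3: 0+220+22·4·5=660; k=4: 968+0+22·11·5=2178 → min 660 | A_4..A_6: k=4: 0+1980+4·11·36=3564; k=5: 220+0+4·5·36=940 → min 940.
Length 4: A_1..A_4: k=1: 0+5148+18·39·11=12870; k=2: 15444+968+18·22·11=20768; k=3: 6240+0+18·4·11=7032 → min 7032 | A_2..A_5: k=2: 0+660+39·22·5=4950; k=3: 3432+220+39·4·5=4432; k=4: 5148+0+39·11·5=7293 → min 4432 | A_3..A_6: k=3: 0+940+22·4·36=4108; k=4: 968+1980+22·11·36=11660; k=5: 660+0+22·5·36=4620 → min 4108.
Length 5: A_1..A_5: k=1: 0+4432+18·39·5=7942; k=2: 15444+660+18·22·5=18084; k=3: 6240+220+18·4·5=6820; k=4: 7032+0+18·11·5=8022 → min 6820 | A_2..A_6: k=2: 0+4108+39·22·36=34996; k=3: 3432+940+39·4·36=9988; k=4: 5148+1980+39·11·36=22572; k=5: 4432+0+39·5·36=11452 → min 9988.
Length 6: A_1..A_6: k=1: 0+9988+18·39·36=35260; k=2: 15444+4108+18·22·36=33808; k=3: 6240+940+18·4·36=9772; k=4: 7032+1980+18·11·36=16140; k=5: 6820+0+18·5·36=10060 → min 9772.
Optimal order: ((A_1 · (A_2 · A_3)) · ((A_4 · A_5) · A_6)) with cost 9772.

9772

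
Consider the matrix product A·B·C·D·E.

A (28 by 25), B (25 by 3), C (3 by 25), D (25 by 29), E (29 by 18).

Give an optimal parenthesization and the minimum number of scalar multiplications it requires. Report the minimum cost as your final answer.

Adjacent pairs: AB = 28·25·3 = 2100; BC = 25·3·25 = 1875; CD = 3·25·29 = 2175; DE = 25·29·18 = 13050.
Length 3: A..C: k=1: 0+1875+28·25·25=19375; k=2: 2100+0+28·3·25=4200 → min 4200 | B..D: k=2: 0+2175+25·3·29=4350; k=3: 1875+0+25·25·29=20000 → min 4350 | C..E: k=3: 0+13050+3·25·18=14400; k=4: 2175+0+3·29·18=3741 → min 3741.
Length 4: A..D: k=1: 0+4350+28·25·29=24650; k=2: 2100+2175+28·3·29=6711; k=3: 4200+0+28·25·29=24500 → min 6711 | B..E: k=2: 0+3741+25·3·18=5091; k=3: 1875+13050+25·25·18=26175; k=4: 4350+0+25·29·18=17400 → min 5091.
Length 5: A..E: k=1: 0+5091+28·25·18=17691; k=2: 2100+3741+28·3·18=7353; k=3: 4200+13050+28·25·18=29850; k=4: 6711+0+28·29·18=21327 → min 7353.
Optimal parenthesization: ((A·B)·((C·D)·E)) with cost 7353.

7353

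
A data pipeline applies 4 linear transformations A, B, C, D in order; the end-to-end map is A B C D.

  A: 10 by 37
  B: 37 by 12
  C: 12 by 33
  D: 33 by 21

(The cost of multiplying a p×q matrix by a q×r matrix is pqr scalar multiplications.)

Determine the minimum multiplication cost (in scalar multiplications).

15276

Adjacent pairs: AB = 10·37·12 = 4440; BC = 37·12·33 = 14652; CD = 12·33·21 = 8316.
Length 3: A..C: k=1: 0+14652+10·37·33=26862; k=2: 4440+0+10·12·33=8400 → min 8400 | B..D: k=2: 0+8316+37·12·21=17640; k=3: 14652+0+37·33·21=40293 → min 17640.
Length 4: A..D: k=1: 0+17640+10·37·21=25410; k=2: 4440+8316+10·12·21=15276; k=3: 8400+0+10·33·21=15330 → min 15276.
Optimal order: ((A B) (C D)) with cost 15276.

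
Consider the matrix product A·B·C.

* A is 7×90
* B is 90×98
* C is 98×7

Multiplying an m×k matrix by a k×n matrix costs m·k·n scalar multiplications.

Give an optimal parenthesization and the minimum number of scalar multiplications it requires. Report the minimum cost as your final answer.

(A·(B·C)): cost 66150.
((A·B)·C): cost 66542.
Optimal: (A·(B·C)) with cost 66150.

66150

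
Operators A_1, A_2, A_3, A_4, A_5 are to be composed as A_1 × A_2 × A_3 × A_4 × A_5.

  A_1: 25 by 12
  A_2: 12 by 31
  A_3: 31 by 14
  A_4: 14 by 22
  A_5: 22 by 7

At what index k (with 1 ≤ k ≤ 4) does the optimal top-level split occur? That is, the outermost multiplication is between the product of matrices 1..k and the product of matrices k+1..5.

Adjacent pairs: A_1A_2 = 25·12·31 = 9300; A_2A_3 = 12·31·14 = 5208; A_3A_4 = 31·14·22 = 9548; A_4A_5 = 14·22·7 = 2156.
Length 3: A_1..A_3: k=1: 0+5208+25·12·14=9408; k=2: 9300+0+25·31·14=20150 → min 9408 | A_2..A_4: k=2: 0+9548+12·31·22=17732; k=3: 5208+0+12·14·22=8904 → min 8904 | A_3..A_5: k=3: 0+2156+31·14·7=5194; k=4: 9548+0+31·22·7=14322 → min 5194.
Length 4: A_1..A_4: k=1: 0+8904+25·12·22=15504; k=2: 9300+9548+25·31·22=35898; k=3: 9408+0+25·14·22=17108 → min 15504 | A_2..A_5: k=2: 0+5194+12·31·7=7798; k=3: 5208+2156+12·14·7=8540; k=4: 8904+0+12·22·7=10752 → min 7798.
Top-level splits: k=1: (A_1..A_1)·(A_2..A_5) → 0+7798+25·12·7 = 9898; k=2: (A_1..A_2)·(A_3..A_5) → 9300+5194+25·31·7 = 19919; k=3: (A_1..A_3)·(A_4..A_5) → 9408+2156+25·14·7 = 14014; k=4: (A_1..A_4)·(A_5..A_5) → 15504+0+25·22·7 = 19354.
Best split is after A_1, i.e. k = 1.

1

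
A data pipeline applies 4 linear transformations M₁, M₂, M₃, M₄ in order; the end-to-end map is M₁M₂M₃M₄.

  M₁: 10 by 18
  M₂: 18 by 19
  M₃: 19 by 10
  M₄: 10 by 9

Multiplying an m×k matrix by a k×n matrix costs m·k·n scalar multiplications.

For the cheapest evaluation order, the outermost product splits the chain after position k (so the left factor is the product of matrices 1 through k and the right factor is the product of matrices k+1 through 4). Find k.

Adjacent pairs: M₁M₂ = 10·18·19 = 3420; M₂M₃ = 18·19·10 = 3420; M₃M₄ = 19·10·9 = 1710.
Length 3: M₁..M₃: k=1: 0+3420+10·18·10=5220; k=2: 3420+0+10·19·10=5320 → min 5220 | M₂..M₄: k=2: 0+1710+18·19·9=4788; k=3: 3420+0+18·10·9=5040 → min 4788.
Top-level splits: k=1: (M₁..M₁)·(M₂..M₄) → 0+4788+10·18·9 = 6408; k=2: (M₁..M₂)·(M₃..M₄) → 3420+1710+10·19·9 = 6840; k=3: (M₁..M₃)·(M₄..M₄) → 5220+0+10·10·9 = 6120.
Best split is after M₃, i.e. k = 3.

3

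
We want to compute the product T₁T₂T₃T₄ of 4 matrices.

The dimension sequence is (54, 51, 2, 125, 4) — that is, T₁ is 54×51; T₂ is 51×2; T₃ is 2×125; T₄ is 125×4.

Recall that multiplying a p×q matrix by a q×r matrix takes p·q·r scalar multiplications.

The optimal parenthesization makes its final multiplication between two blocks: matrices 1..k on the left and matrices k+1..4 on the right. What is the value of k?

Adjacent pairs: T₁T₂ = 54·51·2 = 5508; T₂T₃ = 51·2·125 = 12750; T₃T₄ = 2·125·4 = 1000.
Length 3: T₁..T₃: k=1: 0+12750+54·51·125=357000; k=2: 5508+0+54·2·125=19008 → min 19008 | T₂..T₄: k=2: 0+1000+51·2·4=1408; k=3: 12750+0+51·125·4=38250 → min 1408.
Top-level splits: k=1: (T₁..T₁)·(T₂..T₄) → 0+1408+54·51·4 = 12424; k=2: (T₁..T₂)·(T₃..T₄) → 5508+1000+54·2·4 = 6940; k=3: (T₁..T₃)·(T₄..T₄) → 19008+0+54·125·4 = 46008.
Best split is after T₂, i.e. k = 2.

2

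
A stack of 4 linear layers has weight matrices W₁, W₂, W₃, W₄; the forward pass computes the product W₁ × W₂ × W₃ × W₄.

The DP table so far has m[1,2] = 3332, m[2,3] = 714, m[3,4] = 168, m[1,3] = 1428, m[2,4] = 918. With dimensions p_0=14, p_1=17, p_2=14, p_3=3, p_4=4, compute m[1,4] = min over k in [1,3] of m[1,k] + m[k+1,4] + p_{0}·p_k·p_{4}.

1596

m[1,4] = min over k∈[1,3] of m[1,k]+m[k+1,4]+p_{0}·p_k·p_{4}.
k=1: 0 + 918 + 14·17·4 = 1870; k=2: 3332 + 168 + 14·14·4 = 4284; k=3: 1428 + 0 + 14·3·4 = 1596.
Minimum: 1596 at k=3.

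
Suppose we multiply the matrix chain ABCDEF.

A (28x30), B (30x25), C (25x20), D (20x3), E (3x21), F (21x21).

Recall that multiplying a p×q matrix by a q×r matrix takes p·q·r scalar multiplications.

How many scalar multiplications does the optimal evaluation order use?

9357

Adjacent pairs: AB = 28·30·25 = 21000; BC = 30·25·20 = 15000; CD = 25·20·3 = 1500; DE = 20·3·21 = 1260; EF = 3·21·21 = 1323.
Length 3: A..C: k=1: 0+15000+28·30·20=31800; k=2: 21000+0+28·25·20=35000 → min 31800 | B..D: k=2: 0+1500+30·25·3=3750; k=3: 15000+0+30·20·3=16800 → min 3750 | C..E: k=3: 0+1260+25·20·21=11760; k=4: 1500+0+25·3·21=3075 → min 3075 | D..F: k=4: 0+1323+20·3·21=2583; k=5: 1260+0+20·21·21=10080 → min 2583.
Length 4: A..D: k=1: 0+3750+28·30·3=6270; k=2: 21000+1500+28·25·3=24600; k=3: 31800+0+28·20·3=33480 → min 6270 | B..E: k=2: 0+3075+30·25·21=18825; k=3: 15000+1260+30·20·21=28860; k=4: 3750+0+30·3·21=5640 → min 5640 | C..F: k=3: 0+2583+25·20·21=13083; k=4: 1500+1323+25·3·21=4398; k=5: 3075+0+25·21·21=14100 → min 4398.
Length 5: A..E: k=1: 0+5640+28·30·21=23280; k=2: 21000+3075+28·25·21=38775; k=3: 31800+1260+28·20·21=44820; k=4: 6270+0+28·3·21=8034 → min 8034 | B..F: k=2: 0+4398+30·25·21=20148; k=3: 15000+2583+30·20·21=30183; k=4: 3750+1323+30·3·21=6963; k=5: 5640+0+30·21·21=18870 → min 6963.
Length 6: A..F: k=1: 0+6963+28·30·21=24603; k=2: 21000+4398+28·25·21=40098; k=3: 31800+2583+28·20·21=46143; k=4: 6270+1323+28·3·21=9357; k=5: 8034+0+28·21·21=20382 → min 9357.
Optimal order: ((A(B(CD)))(EF)) with cost 9357.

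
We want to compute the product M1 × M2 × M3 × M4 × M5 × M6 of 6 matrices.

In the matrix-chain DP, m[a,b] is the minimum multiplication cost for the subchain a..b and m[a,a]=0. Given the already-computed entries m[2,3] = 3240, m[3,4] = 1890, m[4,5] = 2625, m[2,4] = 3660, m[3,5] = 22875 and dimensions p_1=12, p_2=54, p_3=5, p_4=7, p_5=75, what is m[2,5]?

9960

m[2,5] = min over k∈[2,4] of m[2,k]+m[k+1,5]+p_{1}·p_k·p_{5}.
k=2: 0 + 22875 + 12·54·75 = 71475; k=3: 3240 + 2625 + 12·5·75 = 10365; k=4: 3660 + 0 + 12·7·75 = 9960.
Minimum: 9960 at k=4.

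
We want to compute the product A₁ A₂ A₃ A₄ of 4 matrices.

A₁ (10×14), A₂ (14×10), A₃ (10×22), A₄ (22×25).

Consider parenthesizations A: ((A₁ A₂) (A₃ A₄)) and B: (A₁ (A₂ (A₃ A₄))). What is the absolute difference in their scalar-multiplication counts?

Order A = ((A₁ A₂) (A₃ A₄)): (A₁ A₂): 10×14 by 14×10 → 10×10, cost 10·14·10 = 1400; (A₃ A₄): 10×22 by 22×25 → 10×25, cost 10·22·25 = 5500; ((A₁ A₂) (A₃ A₄)): 10×10 by 10×25 → 10×25, cost 10·10·25 = 2500; cumulative 9400. Total 9400.
Order B = (A₁ (A₂ (A₃ A₄))): (A₃ A₄): 10×22 by 22×25 → 10×25, cost 10·22·25 = 5500; (A₂ (A₃ A₄)): 14×10 by 10×25 → 14×25, cost 14·10·25 = 3500; cumulative 9000; (A₁ (A₂ (A₃ A₄))): 10×14 by 14×25 → 10×25, cost 10·14·25 = 3500; cumulative 12500. Total 12500.
Difference: |9400 − 12500| = 3100.

3100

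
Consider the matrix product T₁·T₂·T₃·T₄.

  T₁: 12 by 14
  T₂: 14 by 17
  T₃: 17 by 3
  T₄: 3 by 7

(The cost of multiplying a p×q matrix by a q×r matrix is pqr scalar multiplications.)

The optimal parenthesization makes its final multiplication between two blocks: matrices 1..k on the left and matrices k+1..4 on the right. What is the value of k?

3

Adjacent pairs: T₁T₂ = 12·14·17 = 2856; T₂T₃ = 14·17·3 = 714; T₃T₄ = 17·3·7 = 357.
Length 3: T₁..T₃: k=1: 0+714+12·14·3=1218; k=2: 2856+0+12·17·3=3468 → min 1218 | T₂..T₄: k=2: 0+357+14·17·7=2023; k=3: 714+0+14·3·7=1008 → min 1008.
Top-level splits: k=1: (T₁..T₁)·(T₂..T₄) → 0+1008+12·14·7 = 2184; k=2: (T₁..T₂)·(T₃..T₄) → 2856+357+12·17·7 = 4641; k=3: (T₁..T₃)·(T₄..T₄) → 1218+0+12·3·7 = 1470.
Best split is after T₃, i.e. k = 3.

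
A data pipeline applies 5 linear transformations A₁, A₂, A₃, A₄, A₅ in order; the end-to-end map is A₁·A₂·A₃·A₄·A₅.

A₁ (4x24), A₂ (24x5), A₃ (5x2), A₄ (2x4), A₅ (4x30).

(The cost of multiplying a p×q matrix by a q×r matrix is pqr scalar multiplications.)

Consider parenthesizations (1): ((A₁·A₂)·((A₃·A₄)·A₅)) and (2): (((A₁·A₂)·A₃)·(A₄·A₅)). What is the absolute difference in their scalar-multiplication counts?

Order (1) = ((A₁·A₂)·((A₃·A₄)·A₅)): (A₁·A₂): 4×24 by 24×5 → 4×5, cost 4·24·5 = 480; (A₃·A₄): 5×2 by 2×4 → 5×4, cost 5·2·4 = 40; ((A₃·A₄)·A₅): 5×4 by 4×30 → 5×30, cost 5·4·30 = 600; cumulative 640; ((A₁·A₂)·((A₃·A₄)·A₅)): 4×5 by 5×30 → 4×30, cost 4·5·30 = 600; cumulative 1720. Total 1720.
Order (2) = (((A₁·A₂)·A₃)·(A₄·A₅)): (A₁·A₂): 4×24 by 24×5 → 4×5, cost 4·24·5 = 480; ((A₁·A₂)·A₃): 4×5 by 5×2 → 4×2, cost 4·5·2 = 40; cumulative 520; (A₄·A₅): 2×4 by 4×30 → 2×30, cost 2·4·30 = 240; (((A₁·A₂)·A₃)·(A₄·A₅)): 4×2 by 2×30 → 4×30, cost 4·2·30 = 240; cumulative 1000. Total 1000.
Difference: |1720 − 1000| = 720.

720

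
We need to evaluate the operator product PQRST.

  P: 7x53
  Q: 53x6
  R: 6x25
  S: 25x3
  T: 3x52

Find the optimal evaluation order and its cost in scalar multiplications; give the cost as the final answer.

3609

Adjacent pairs: PQ = 7·53·6 = 2226; QR = 53·6·25 = 7950; RS = 6·25·3 = 450; ST = 25·3·52 = 3900.
Length 3: P..R: k=1: 0+7950+7·53·25=17225; k=2: 2226+0+7·6·25=3276 → min 3276 | Q..S: k=2: 0+450+53·6·3=1404; k=3: 7950+0+53·25·3=11925 → min 1404 | R..T: k=3: 0+3900+6·25·52=11700; k=4: 450+0+6·3·52=1386 → min 1386.
Length 4: P..S: k=1: 0+1404+7·53·3=2517; k=2: 2226+450+7·6·3=2802; k=3: 3276+0+7·25·3=3801 → min 2517 | Q..T: k=2: 0+1386+53·6·52=17922; k=3: 7950+3900+53·25·52=80750; k=4: 1404+0+53·3·52=9672 → min 9672.
Length 5: P..T: k=1: 0+9672+7·53·52=28964; k=2: 2226+1386+7·6·52=5796; k=3: 3276+3900+7·25·52=16276; k=4: 2517+0+7·3·52=3609 → min 3609.
Optimal parenthesization: ((P(Q(RS)))T) with cost 3609.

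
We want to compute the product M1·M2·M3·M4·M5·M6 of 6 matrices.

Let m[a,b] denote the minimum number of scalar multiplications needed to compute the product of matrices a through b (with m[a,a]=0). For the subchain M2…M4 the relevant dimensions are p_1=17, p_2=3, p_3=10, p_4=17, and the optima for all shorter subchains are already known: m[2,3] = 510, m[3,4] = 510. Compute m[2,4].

m[2,4] = min over k∈[2,3] of m[2,k]+m[k+1,4]+p_{1}·p_k·p_{4}.
k=2: 0 + 510 + 17·3·17 = 1377; k=3: 510 + 0 + 17·10·17 = 3400.
Minimum: 1377 at k=2.

1377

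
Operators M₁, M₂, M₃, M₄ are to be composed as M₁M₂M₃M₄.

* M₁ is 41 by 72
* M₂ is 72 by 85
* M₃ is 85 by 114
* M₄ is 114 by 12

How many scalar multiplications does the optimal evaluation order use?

225144

Adjacent pairs: M₁M₂ = 41·72·85 = 250920; M₂M₃ = 72·85·114 = 697680; M₃M₄ = 85·114·12 = 116280.
Length 3: M₁..M₃: k=1: 0+697680+41·72·114=1034208; k=2: 250920+0+41·85·114=648210 → min 648210 | M₂..M₄: k=2: 0+116280+72·85·12=189720; k=3: 697680+0+72·114·12=796176 → min 189720.
Length 4: M₁..M₄: k=1: 0+189720+41·72·12=225144; k=2: 250920+116280+41·85·12=409020; k=3: 648210+0+41·114·12=704298 → min 225144.
Optimal order: (M₁(M₂(M₃M₄))) with cost 225144.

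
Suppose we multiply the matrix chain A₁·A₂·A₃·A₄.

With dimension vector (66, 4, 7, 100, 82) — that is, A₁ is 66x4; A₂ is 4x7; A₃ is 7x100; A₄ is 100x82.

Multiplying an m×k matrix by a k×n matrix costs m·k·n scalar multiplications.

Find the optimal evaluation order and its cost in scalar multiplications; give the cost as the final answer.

57248

Adjacent pairs: A₁A₂ = 66·4·7 = 1848; A₂A₃ = 4·7·100 = 2800; A₃A₄ = 7·100·82 = 57400.
Length 3: A₁..A₃: k=1: 0+2800+66·4·100=29200; k=2: 1848+0+66·7·100=48048 → min 29200 | A₂..A₄: k=2: 0+57400+4·7·82=59696; k=3: 2800+0+4·100·82=35600 → min 35600.
Length 4: A₁..A₄: k=1: 0+35600+66·4·82=57248; k=2: 1848+57400+66·7·82=97132; k=3: 29200+0+66·100·82=570400 → min 57248.
Optimal parenthesization: (A₁·((A₂·A₃)·A₄)) with cost 57248.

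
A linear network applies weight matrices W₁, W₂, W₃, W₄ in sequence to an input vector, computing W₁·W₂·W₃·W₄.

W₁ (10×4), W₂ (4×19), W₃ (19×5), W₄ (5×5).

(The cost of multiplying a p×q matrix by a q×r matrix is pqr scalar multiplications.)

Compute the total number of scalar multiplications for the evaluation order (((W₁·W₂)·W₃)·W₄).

1960

(W₁·W₂): 10×4 by 4×19 → 10×19, cost 10·4·19 = 760
((W₁·W₂)·W₃): 10×19 by 19×5 → 10×5, cost 10·19·5 = 950; cumulative 1710
(((W₁·W₂)·W₃)·W₄): 10×5 by 5×5 → 10×5, cost 10·5·5 = 250; cumulative 1960
Total: 1960 scalar multiplications.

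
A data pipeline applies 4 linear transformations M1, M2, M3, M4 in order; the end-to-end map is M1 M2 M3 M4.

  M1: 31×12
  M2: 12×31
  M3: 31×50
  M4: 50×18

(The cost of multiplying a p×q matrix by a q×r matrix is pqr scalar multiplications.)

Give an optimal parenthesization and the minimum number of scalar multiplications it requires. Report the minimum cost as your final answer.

Adjacent pairs: M1M2 = 31·12·31 = 11532; M2M3 = 12·31·50 = 18600; M3M4 = 31·50·18 = 27900.
Length 3: M1..M3: k=1: 0+18600+31·12·50=37200; k=2: 11532+0+31·31·50=59582 → min 37200 | M2..M4: k=2: 0+27900+12·31·18=34596; k=3: 18600+0+12·50·18=29400 → min 29400.
Length 4: M1..M4: k=1: 0+29400+31·12·18=36096; k=2: 11532+27900+31·31·18=56730; k=3: 37200+0+31·50·18=65100 → min 36096.
Optimal parenthesization: (M1 ((M2 M3) M4)) with cost 36096.

36096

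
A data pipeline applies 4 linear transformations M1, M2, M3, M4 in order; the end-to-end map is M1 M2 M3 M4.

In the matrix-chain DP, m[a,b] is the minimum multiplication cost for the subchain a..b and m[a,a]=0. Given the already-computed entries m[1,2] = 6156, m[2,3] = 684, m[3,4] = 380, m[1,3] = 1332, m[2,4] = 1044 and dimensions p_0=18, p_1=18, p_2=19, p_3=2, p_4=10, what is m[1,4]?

1692

m[1,4] = min over k∈[1,3] of m[1,k]+m[k+1,4]+p_{0}·p_k·p_{4}.
k=1: 0 + 1044 + 18·18·10 = 4284; k=2: 6156 + 380 + 18·19·10 = 9956; k=3: 1332 + 0 + 18·2·10 = 1692.
Minimum: 1692 at k=3.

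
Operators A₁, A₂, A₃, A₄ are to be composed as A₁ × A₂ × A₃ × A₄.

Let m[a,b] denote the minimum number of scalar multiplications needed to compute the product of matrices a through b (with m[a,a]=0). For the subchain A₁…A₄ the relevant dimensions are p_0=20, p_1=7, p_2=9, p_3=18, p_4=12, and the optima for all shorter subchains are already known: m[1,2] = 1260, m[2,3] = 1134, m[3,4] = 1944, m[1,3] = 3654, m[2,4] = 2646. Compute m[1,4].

4326

m[1,4] = min over k∈[1,3] of m[1,k]+m[k+1,4]+p_{0}·p_k·p_{4}.
k=1: 0 + 2646 + 20·7·12 = 4326; k=2: 1260 + 1944 + 20·9·12 = 5364; k=3: 3654 + 0 + 20·18·12 = 7974.
Minimum: 4326 at k=1.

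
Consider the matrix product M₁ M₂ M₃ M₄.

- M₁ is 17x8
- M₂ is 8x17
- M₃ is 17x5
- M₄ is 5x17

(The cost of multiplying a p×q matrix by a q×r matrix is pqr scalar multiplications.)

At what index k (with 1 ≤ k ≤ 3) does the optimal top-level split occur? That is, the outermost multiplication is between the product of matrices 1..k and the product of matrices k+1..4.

3

Adjacent pairs: M₁M₂ = 17·8·17 = 2312; M₂M₃ = 8·17·5 = 680; M₃M₄ = 17·5·17 = 1445.
Length 3: M₁..M₃: k=1: 0+680+17·8·5=1360; k=2: 2312+0+17·17·5=3757 → min 1360 | M₂..M₄: k=2: 0+1445+8·17·17=3757; k=3: 680+0+8·5·17=1360 → min 1360.
Top-level splits: k=1: (M₁..M₁)·(M₂..M₄) → 0+1360+17·8·17 = 3672; k=2: (M₁..M₂)·(M₃..M₄) → 2312+1445+17·17·17 = 8670; k=3: (M₁..M₃)·(M₄..M₄) → 1360+0+17·5·17 = 2805.
Best split is after M₃, i.e. k = 3.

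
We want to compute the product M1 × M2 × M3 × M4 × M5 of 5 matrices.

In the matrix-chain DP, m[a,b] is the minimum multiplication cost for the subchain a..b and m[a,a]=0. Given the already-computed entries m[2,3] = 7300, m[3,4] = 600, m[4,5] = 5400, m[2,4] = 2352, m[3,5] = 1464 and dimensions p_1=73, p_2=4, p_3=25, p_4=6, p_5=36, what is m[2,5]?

11976

m[2,5] = min over k∈[2,4] of m[2,k]+m[k+1,5]+p_{1}·p_k·p_{5}.
k=2: 0 + 1464 + 73·4·36 = 11976; k=3: 7300 + 5400 + 73·25·36 = 78400; k=4: 2352 + 0 + 73·6·36 = 18120.
Minimum: 11976 at k=2.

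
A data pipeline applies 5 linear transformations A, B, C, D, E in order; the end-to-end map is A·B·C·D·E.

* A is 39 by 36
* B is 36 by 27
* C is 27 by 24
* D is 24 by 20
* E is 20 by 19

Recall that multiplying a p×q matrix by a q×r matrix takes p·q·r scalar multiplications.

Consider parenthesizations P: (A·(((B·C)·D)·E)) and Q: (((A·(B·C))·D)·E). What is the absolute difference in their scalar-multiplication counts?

9600

Order P = (A·(((B·C)·D)·E)): (B·C): 36×27 by 27×24 → 36×24, cost 36·27·24 = 23328; ((B·C)·D): 36×24 by 24×20 → 36×20, cost 36·24·20 = 17280; cumulative 40608; (((B·C)·D)·E): 36×20 by 20×19 → 36×19, cost 36·20·19 = 13680; cumulative 54288; (A·(((B·C)·D)·E)): 39×36 by 36×19 → 39×19, cost 39·36·19 = 26676; cumulative 80964. Total 80964.
Order Q = (((A·(B·C))·D)·E): (B·C): 36×27 by 27×24 → 36×24, cost 36·27·24 = 23328; (A·(B·C)): 39×36 by 36×24 → 39×24, cost 39·36·24 = 33696; cumulative 57024; ((A·(B·C))·D): 39×24 by 24×20 → 39×20, cost 39·24·20 = 18720; cumulative 75744; (((A·(B·C))·D)·E): 39×20 by 20×19 → 39×19, cost 39·20·19 = 14820; cumulative 90564. Total 90564.
Difference: |80964 − 90564| = 9600.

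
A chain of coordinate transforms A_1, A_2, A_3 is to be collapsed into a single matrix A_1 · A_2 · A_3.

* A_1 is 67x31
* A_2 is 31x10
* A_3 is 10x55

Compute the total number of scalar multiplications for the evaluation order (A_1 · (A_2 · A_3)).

(A_2 · A_3): 31×10 by 10×55 → 31×55, cost 31·10·55 = 17050
(A_1 · (A_2 · A_3)): 67×31 by 31×55 → 67×55, cost 67·31·55 = 114235; cumulative 131285
Total: 131285 scalar multiplications.

131285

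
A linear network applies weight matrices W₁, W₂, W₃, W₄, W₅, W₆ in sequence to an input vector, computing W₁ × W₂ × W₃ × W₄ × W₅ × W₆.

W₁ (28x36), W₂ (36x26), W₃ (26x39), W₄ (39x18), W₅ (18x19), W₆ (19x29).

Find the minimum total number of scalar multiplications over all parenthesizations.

77778

Adjacent pairs: W₁W₂ = 28·36·26 = 26208; W₂W₃ = 36·26·39 = 36504; W₃W₄ = 26·39·18 = 18252; W₄W₅ = 39·18·19 = 13338; W₅W₆ = 18·19·29 = 9918.
Length 3: W₁..W₃: k=1: 0+36504+28·36·39=75816; k=2: 26208+0+28·26·39=54600 → min 54600 | W₂..W₄: k=2: 0+18252+36·26·18=35100; k=3: 36504+0+36·39·18=61776 → min 35100 | W₃..W₅: k=3: 0+13338+26·39·19=32604; k=4: 18252+0+26·18·19=27144 → min 27144 | W₄..W₆: k=4: 0+9918+39·18·29=30276; k=5: 13338+0+39·19·29=34827 → min 30276.
Length 4: W₁..W₄: k=1: 0+35100+28·36·18=53244; k=2: 26208+18252+28·26·18=57564; k=3: 54600+0+28·39·18=74256 → min 53244 | W₂..W₅: k=2: 0+27144+36·26·19=44928; k=3: 36504+13338+36·39·19=76518; k=4: 35100+0+36·18·19=47412 → min 44928 | W₃..W₆: k=3: 0+30276+26·39·29=59682; k=4: 18252+9918+26·18·29=41742; k=5: 27144+0+26·19·29=41470 → min 41470.
Length 5: W₁..W₅: k=1: 0+44928+28·36·19=64080; k=2: 26208+27144+28·26·19=67184; k=3: 54600+13338+28·39·19=88686; k=4: 53244+0+28·18·19=62820 → min 62820 | W₂..W₆: k=2: 0+41470+36·26·29=68614; k=3: 36504+30276+36·39·29=107496; k=4: 35100+9918+36·18·29=63810; k=5: 44928+0+36·19·29=64764 → min 63810.
Length 6: W₁..W₆: k=1: 0+63810+28·36·29=93042; k=2: 26208+41470+28·26·29=88790; k=3: 54600+30276+28·39·29=116544; k=4: 53244+9918+28·18·29=77778; k=5: 62820+0+28·19·29=78248 → min 77778.
Optimal order: ((W₁ × (W₂ × (W₃ × W₄))) × (W₅ × W₆)) with cost 77778.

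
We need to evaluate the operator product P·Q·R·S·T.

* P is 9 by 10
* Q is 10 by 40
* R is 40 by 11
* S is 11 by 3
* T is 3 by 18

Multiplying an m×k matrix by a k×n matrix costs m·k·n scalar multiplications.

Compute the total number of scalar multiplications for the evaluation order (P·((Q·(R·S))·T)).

4680

(R·S): 40×11 by 11×3 → 40×3, cost 40·11·3 = 1320
(Q·(R·S)): 10×40 by 40×3 → 10×3, cost 10·40·3 = 1200; cumulative 2520
((Q·(R·S))·T): 10×3 by 3×18 → 10×18, cost 10·3·18 = 540; cumulative 3060
(P·((Q·(R·S))·T)): 9×10 by 10×18 → 9×18, cost 9·10·18 = 1620; cumulative 4680
Total: 4680 scalar multiplications.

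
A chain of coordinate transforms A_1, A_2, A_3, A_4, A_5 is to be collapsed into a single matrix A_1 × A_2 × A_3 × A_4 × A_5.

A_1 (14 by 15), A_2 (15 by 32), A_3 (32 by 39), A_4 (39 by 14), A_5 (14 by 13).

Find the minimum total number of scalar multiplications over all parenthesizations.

29652

Adjacent pairs: A_1A_2 = 14·15·32 = 6720; A_2A_3 = 15·32·39 = 18720; A_3A_4 = 32·39·14 = 17472; A_4A_5 = 39·14·13 = 7098.
Length 3: A_1..A_3: k=1: 0+18720+14·15·39=26910; k=2: 6720+0+14·32·39=24192 → min 24192 | A_2..A_4: k=2: 0+17472+15·32·14=24192; k=3: 18720+0+15·39·14=26910 → min 24192 | A_3..A_5: k=3: 0+7098+32·39·13=23322; k=4: 17472+0+32·14·13=23296 → min 23296.
Length 4: A_1..A_4: k=1: 0+24192+14·15·14=27132; k=2: 6720+17472+14·32·14=30464; k=3: 24192+0+14·39·14=31836 → min 27132 | A_2..A_5: k=2: 0+23296+15·32·13=29536; k=3: 18720+7098+15·39·13=33423; k=4: 24192+0+15·14·13=26922 → min 26922.
Length 5: A_1..A_5: k=1: 0+26922+14·15·13=29652; k=2: 6720+23296+14·32·13=35840; k=3: 24192+7098+14·39·13=38388; k=4: 27132+0+14·14·13=29680 → min 29652.
Optimal order: (A_1 × ((A_2 × (A_3 × A_4)) × A_5)) with cost 29652.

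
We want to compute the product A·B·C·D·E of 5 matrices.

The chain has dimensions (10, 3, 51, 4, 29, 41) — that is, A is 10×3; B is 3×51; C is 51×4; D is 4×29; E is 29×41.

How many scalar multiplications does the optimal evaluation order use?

5757

Adjacent pairs: AB = 10·3·51 = 1530; BC = 3·51·4 = 612; CD = 51·4·29 = 5916; DE = 4·29·41 = 4756.
Length 3: A..C: k=1: 0+612+10·3·4=732; k=2: 1530+0+10·51·4=3570 → min 732 | B..D: k=2: 0+5916+3·51·29=10353; k=3: 612+0+3·4·29=960 → min 960 | C..E: k=3: 0+4756+51·4·41=13120; k=4: 5916+0+51·29·41=66555 → min 13120.
Length 4: A..D: k=1: 0+960+10·3·29=1830; k=2: 1530+5916+10·51·29=22236; k=3: 732+0+10·4·29=1892 → min 1830 | B..E: k=2: 0+13120+3·51·41=19393; k=3: 612+4756+3·4·41=5860; k=4: 960+0+3·29·41=4527 → min 4527.
Length 5: A..E: k=1: 0+4527+10·3·41=5757; k=2: 1530+13120+10·51·41=35560; k=3: 732+4756+10·4·41=7128; k=4: 1830+0+10·29·41=13720 → min 5757.
Optimal order: (A·(((B·C)·D)·E)) with cost 5757.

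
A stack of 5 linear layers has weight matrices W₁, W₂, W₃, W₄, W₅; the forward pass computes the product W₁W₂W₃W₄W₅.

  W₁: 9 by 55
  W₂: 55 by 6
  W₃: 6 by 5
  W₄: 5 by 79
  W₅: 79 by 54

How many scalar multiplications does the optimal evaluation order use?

Adjacent pairs: W₁W₂ = 9·55·6 = 2970; W₂W₃ = 55·6·5 = 1650; W₃W₄ = 6·5·79 = 2370; W₄W₅ = 5·79·54 = 21330.
Length 3: W₁..W₃: k=1: 0+1650+9·55·5=4125; k=2: 2970+0+9·6·5=3240 → min 3240 | W₂..W₄: k=2: 0+2370+55·6·79=28440; k=3: 1650+0+55·5·79=23375 → min 23375 | W₃..W₅: k=3: 0+21330+6·5·54=22950; k=4: 2370+0+6·79·54=27966 → min 22950.
Length 4: W₁..W₄: k=1: 0+23375+9·55·79=62480; k=2: 2970+2370+9·6·79=9606; k=3: 3240+0+9·5·79=6795 → min 6795 | W₂..W₅: k=2: 0+22950+55·6·54=40770; k=3: 1650+21330+55·5·54=37830; k=4: 23375+0+55·79·54=258005 → min 37830.
Length 5: W₁..W₅: k=1: 0+37830+9·55·54=64560; k=2: 2970+22950+9·6·54=28836; k=3: 3240+21330+9·5·54=27000; k=4: 6795+0+9·79·54=45189 → min 27000.
Optimal order: (((W₁W₂)W₃)(W₄W₅)) with cost 27000.

27000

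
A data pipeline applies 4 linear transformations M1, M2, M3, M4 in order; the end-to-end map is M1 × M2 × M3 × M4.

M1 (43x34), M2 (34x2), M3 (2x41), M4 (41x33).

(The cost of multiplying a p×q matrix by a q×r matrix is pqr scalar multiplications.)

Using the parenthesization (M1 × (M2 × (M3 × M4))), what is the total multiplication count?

(M3 × M4): 2×41 by 41×33 → 2×33, cost 2·41·33 = 2706
(M2 × (M3 × M4)): 34×2 by 2×33 → 34×33, cost 34·2·33 = 2244; cumulative 4950
(M1 × (M2 × (M3 × M4))): 43×34 by 34×33 → 43×33, cost 43·34·33 = 48246; cumulative 53196
Total: 53196 scalar multiplications.

53196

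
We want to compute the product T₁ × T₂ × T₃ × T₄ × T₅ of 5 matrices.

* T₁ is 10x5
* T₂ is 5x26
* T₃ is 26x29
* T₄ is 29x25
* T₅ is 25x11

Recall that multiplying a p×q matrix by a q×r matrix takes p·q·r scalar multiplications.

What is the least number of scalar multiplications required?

Adjacent pairs: T₁T₂ = 10·5·26 = 1300; T₂T₃ = 5·26·29 = 3770; T₃T₄ = 26·29·25 = 18850; T₄T₅ = 29·25·11 = 7975.
Length 3: T₁..T₃: k=1: 0+3770+10·5·29=5220; k=2: 1300+0+10·26·29=8840 → min 5220 | T₂..T₄: k=2: 0+18850+5·26·25=22100; k=3: 3770+0+5·29·25=7395 → min 7395 | T₃..T₅: k=3: 0+7975+26·29·11=16269; k=4: 18850+0+26·25·11=26000 → min 16269.
Length 4: T₁..T₄: k=1: 0+7395+10·5·25=8645; k=2: 1300+18850+10·26·25=26650; k=3: 5220+0+10·29·25=12470 → min 8645 | T₂..T₅: k=2: 0+16269+5·26·11=17699; k=3: 3770+7975+5·29·11=13340; k=4: 7395+0+5·25·11=8770 → min 8770.
Length 5: T₁..T₅: k=1: 0+8770+10·5·11=9320; k=2: 1300+16269+10·26·11=20429; k=3: 5220+7975+10·29·11=16385; k=4: 8645+0+10·25·11=11395 → min 9320.
Optimal order: (T₁ × (((T₂ × T₃) × T₄) × T₅)) with cost 9320.

9320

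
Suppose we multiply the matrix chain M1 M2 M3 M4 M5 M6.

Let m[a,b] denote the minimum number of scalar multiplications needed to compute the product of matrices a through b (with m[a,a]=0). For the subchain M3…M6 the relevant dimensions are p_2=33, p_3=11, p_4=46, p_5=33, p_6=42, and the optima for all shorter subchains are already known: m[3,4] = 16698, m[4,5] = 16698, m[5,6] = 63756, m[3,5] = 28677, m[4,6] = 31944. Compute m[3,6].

m[3,6] = min over k∈[3,5] of m[3,k]+m[k+1,6]+p_{2}·p_k·p_{6}.
k=3: 0 + 31944 + 33·11·42 = 47190; k=4: 16698 + 63756 + 33·46·42 = 144210; k=5: 28677 + 0 + 33·33·42 = 74415.
Minimum: 47190 at k=3.

47190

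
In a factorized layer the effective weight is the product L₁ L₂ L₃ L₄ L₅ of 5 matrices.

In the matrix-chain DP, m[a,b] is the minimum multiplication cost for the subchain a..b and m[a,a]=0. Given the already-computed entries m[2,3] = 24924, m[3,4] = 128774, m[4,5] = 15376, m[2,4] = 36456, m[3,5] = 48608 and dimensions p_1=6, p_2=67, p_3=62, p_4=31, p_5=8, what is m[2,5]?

37944

m[2,5] = min over k∈[2,4] of m[2,k]+m[k+1,5]+p_{1}·p_k·p_{5}.
k=2: 0 + 48608 + 6·67·8 = 51824; k=3: 24924 + 15376 + 6·62·8 = 43276; k=4: 36456 + 0 + 6·31·8 = 37944.
Minimum: 37944 at k=4.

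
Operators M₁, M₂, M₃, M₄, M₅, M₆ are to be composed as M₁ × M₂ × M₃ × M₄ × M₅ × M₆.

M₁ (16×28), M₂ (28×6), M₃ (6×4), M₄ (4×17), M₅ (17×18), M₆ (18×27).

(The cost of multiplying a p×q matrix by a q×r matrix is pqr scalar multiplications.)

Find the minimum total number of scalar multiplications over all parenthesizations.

Adjacent pairs: M₁M₂ = 16·28·6 = 2688; M₂M₃ = 28·6·4 = 672; M₃M₄ = 6·4·17 = 408; M₄M₅ = 4·17·18 = 1224; M₅M₆ = 17·18·27 = 8262.
Length 3: M₁..M₃: k=1: 0+672+16·28·4=2464; k=2: 2688+0+16·6·4=3072 → min 2464 | M₂..M₄: k=2: 0+408+28·6·17=3264; k=3: 672+0+28·4·17=2576 → min 2576 | M₃..M₅: k=3: 0+1224+6·4·18=1656; k=4: 408+0+6·17·18=2244 → min 1656 | M₄..M₆: k=4: 0+8262+4·17·27=10098; k=5: 1224+0+4·18·27=3168 → min 3168.
Length 4: M₁..M₄: k=1: 0+2576+16·28·17=10192; k=2: 2688+408+16·6·17=4728; k=3: 2464+0+16·4·17=3552 → min 3552 | M₂..M₅: k=2: 0+1656+28·6·18=4680; k=3: 672+1224+28·4·18=3912; k=4: 2576+0+28·17·18=11144 → min 3912 | M₃..M₆: k=3: 0+3168+6·4·27=3816; k=4: 408+8262+6·17·27=11424; k=5: 1656+0+6·18·27=4572 → min 3816.
Length 5: M₁..M₅: k=1: 0+3912+16·28·18=11976; k=2: 2688+1656+16·6·18=6072; k=3: 2464+1224+16·4·18=4840; k=4: 3552+0+16·17·18=8448 → min 4840 | M₂..M₆: k=2: 0+3816+28·6·27=8352; k=3: 672+3168+28·4·27=6864; k=4: 2576+8262+28·17·27=23690; k=5: 3912+0+28·18·27=17520 → min 6864.
Length 6: M₁..M₆: k=1: 0+6864+16·28·27=18960; k=2: 2688+3816+16·6·27=9096; k=3: 2464+3168+16·4·27=7360; k=4: 3552+8262+16·17·27=19158; k=5: 4840+0+16·18·27=12616 → min 7360.
Optimal order: ((M₁ × (M₂ × M₃)) × ((M₄ × M₅) × M₆)) with cost 7360.

7360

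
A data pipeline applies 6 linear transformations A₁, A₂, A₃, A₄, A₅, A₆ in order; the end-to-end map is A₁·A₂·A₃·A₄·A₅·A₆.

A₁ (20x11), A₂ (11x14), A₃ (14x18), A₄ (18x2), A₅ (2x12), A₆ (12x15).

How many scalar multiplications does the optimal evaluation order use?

Adjacent pairs: A₁A₂ = 20·11·14 = 3080; A₂A₃ = 11·14·18 = 2772; A₃A₄ = 14·18·2 = 504; A₄A₅ = 18·2·12 = 432; A₅A₆ = 2·12·15 = 360.
Length 3: A₁..A₃: k=1: 0+2772+20·11·18=6732; k=2: 3080+0+20·14·18=8120 → min 6732 | A₂..A₄: k=2: 0+504+11·14·2=812; k=3: 2772+0+11·18·2=3168 → min 812 | A₃..A₅: k=3: 0+432+14·18·12=3456; k=4: 504+0+14·2·12=840 → min 840 | A₄..A₆: k=4: 0+360+18·2·15=900; k=5: 432+0+18·12·15=3672 → min 900.
Length 4: A₁..A₄: k=1: 0+812+20·11·2=1252; k=2: 3080+504+20·14·2=4144; k=3: 6732+0+20·18·2=7452 → min 1252 | A₂..A₅: k=2: 0+840+11·14·12=2688; k=3: 2772+432+11·18·12=5580; k=4: 812+0+11·2·12=1076 → min 1076 | A₃..A₆: k=3: 0+900+14·18·15=4680; k=4: 504+360+14·2·15=1284; k=5: 840+0+14·12·15=3360 → min 1284.
Length 5: A₁..A₅: k=1: 0+1076+20·11·12=3716; k=2: 3080+840+20·14·12=7280; k=3: 6732+432+20·18·12=11484; k=4: 1252+0+20·2·12=1732 → min 1732 | A₂..A₆: k=2: 0+1284+11·14·15=3594; k=3: 2772+900+11·18·15=6642; k=4: 812+360+11·2·15=1502; k=5: 1076+0+11·12·15=3056 → min 1502.
Length 6: A₁..A₆: k=1: 0+1502+20·11·15=4802; k=2: 3080+1284+20·14·15=8564; k=3: 6732+900+20·18·15=13032; k=4: 1252+360+20·2·15=2212; k=5: 1732+0+20·12·15=5332 → min 2212.
Optimal order: ((A₁·(A₂·(A₃·A₄)))·(A₅·A₆)) with cost 2212.

2212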